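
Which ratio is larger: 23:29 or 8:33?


23/29 = 0.7931
8/33 = 0.2424
0.7931 > 0.2424, so 23:29 is greater
= 23:29

23:29


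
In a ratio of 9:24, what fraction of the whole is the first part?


Total parts = 9 + 24 = 33
First part: 9/33 = 3/11
= 3/11

3/11


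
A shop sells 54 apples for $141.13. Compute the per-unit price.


Unit rate = total / quantity
= 141.13 / 54
= $2.61 per unit

$2.61 per unit


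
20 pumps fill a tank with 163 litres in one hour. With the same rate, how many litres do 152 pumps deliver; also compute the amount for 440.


Direct proportion: y/x = constant
k = 163/20 = 8.1500
y at x=152: k × 152 = 163 × 152 / 20 = 24776/20 = 1238.80
y at x=440: k × 440 = 163 × 440 / 20 = 71720/20 = 3586.00
= 1238.80 and 3586.00

1238.80 and 3586.00


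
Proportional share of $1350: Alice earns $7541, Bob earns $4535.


Total income = 7541 + 4535 = $12076
Alice: $1350 × 7541/12076 = $843.02
Bob: $1350 × 4535/12076 = $506.98
= Alice: $843.02, Bob: $506.98

Alice: $843.02, Bob: $506.98


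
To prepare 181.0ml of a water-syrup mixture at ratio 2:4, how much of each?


Total parts = 2 + 4 = 6
water: 181.0 × 2/6 = 60.3ml
syrup: 181.0 × 4/6 = 120.7ml
= 60.3ml and 120.7ml

60.3ml and 120.7ml


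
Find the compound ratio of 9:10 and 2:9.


Compound ratio = (9×2) : (10×9)
= 18:90
GCD = 18
= 1:5

1:5


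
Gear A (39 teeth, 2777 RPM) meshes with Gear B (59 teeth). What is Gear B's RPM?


Gear ratio = 39:59 = 39:59
RPM_B = RPM_A × (teeth_A / teeth_B)
= 2777 × (39/59)
= 1835.6 RPM

1835.6 RPM


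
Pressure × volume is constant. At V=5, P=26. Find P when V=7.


Inverse proportion: x × y = constant
k = 5 × 26 = 130
y₂ = k / 7 = 130 / 7
= 18.57

18.57


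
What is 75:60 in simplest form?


GCD(75, 60) = 15
75/15 : 60/15
= 5:4

5:4


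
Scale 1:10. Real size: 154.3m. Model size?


Model size = real / scale
= 154.3 / 10
= 15.4300 m

15.4300 m


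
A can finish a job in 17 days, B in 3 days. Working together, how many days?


Rate of A = 1/17 per day
Rate of B = 1/3 per day
Combined rate = 1/17 + 1/3 = 20/51 ≈ 0.3922 per day
Days = 1 / combined rate = 51/20
= 2.55 days

2.55 days


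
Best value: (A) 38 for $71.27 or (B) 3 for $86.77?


Deal A: $71.27/38 = $1.8755/unit
Deal B: $86.77/3 = $28.9233/unit
A is cheaper per unit
= Deal A

Deal A


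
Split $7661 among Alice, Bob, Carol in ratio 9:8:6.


Total parts = 9 + 8 + 6 = 23
Alice: 7661 × 9/23 = 2997.78
Bob: 7661 × 8/23 = 2664.70
Carol: 7661 × 6/23 = 1998.52
= Alice: $2997.78, Bob: $2664.70, Carol: $1998.52

Alice: $2997.78, Bob: $2664.70, Carol: $1998.52


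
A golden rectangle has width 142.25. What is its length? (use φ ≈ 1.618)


φ = (1 + √5) / 2 ≈ 1.618
Length = width × φ = 142.25 × 1.618 = 230.1605
≈ 230.16

230.16


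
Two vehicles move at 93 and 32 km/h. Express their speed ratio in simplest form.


Ratio = 93:32
GCD = 1
Simplified = 93:32
Time ratio (same distance) = 32:93
Speed ratio = 93:32

93:32


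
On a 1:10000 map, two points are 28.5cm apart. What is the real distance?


Real distance = map distance × scale
= 28.5cm × 10000
= 285000 cm = 2850.0 m
= 2.850 km

2.850 km


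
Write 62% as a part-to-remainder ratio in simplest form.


62% means 62 parts out of 100; remainder = 38
Part : remainder = 62:38
GCD = 2
= 31:19

31:19


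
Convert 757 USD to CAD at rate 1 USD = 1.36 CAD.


Amount × rate = 757 × 1.36
= 1029.52 CAD

1029.52 CAD


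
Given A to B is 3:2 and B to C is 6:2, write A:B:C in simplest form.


Match B: multiply A:B by 6 → 18:12
Multiply B:C by 2 → 12:4
Combined: 18:12:4
GCD = 2
= 9:6:2

9:6:2


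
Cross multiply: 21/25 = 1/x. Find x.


Cross multiply: 21 × x = 25 × 1
21x = 25
x = 25 / 21
= 1.19

1.19


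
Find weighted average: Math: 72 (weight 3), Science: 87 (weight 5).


Numerator = 72×3 + 87×5
= 216 + 435
= 651
Total weight = 8
Weighted avg = 651/8
= 81.38

81.38


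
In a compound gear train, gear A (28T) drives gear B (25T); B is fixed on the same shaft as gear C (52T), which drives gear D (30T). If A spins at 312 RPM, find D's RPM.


Stage 1: RPM_B = RPM_A × t_A/t_B = 312 × 28/25 = 8736/25 = 349.44
B and C share a shaft → RPM_C = RPM_B
Stage 2: RPM_D = RPM_C × t_C/t_D = RPM_A × (t_A×t_C)/(t_B×t_D)
Overall ratio = (28×52)/(25×30) = 1456/750
RPM_D = 312 × 1456/750 = 454272/750
≈ 605.70 RPM

605.70 RPM


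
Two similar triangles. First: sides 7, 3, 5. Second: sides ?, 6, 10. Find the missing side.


Scale factor = 6/3 = 2
Missing side = 7 × 2
= 14.0

14.0


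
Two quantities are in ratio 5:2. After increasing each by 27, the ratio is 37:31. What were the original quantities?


Let A = 5k, B = 2k.
(5k + 27) / (2k + 27) = 37/31
Cross-multiply: 31(5k + 27) = 37(2k + 27)
155k + 837 = 74k + 999
155k - 74k = 999 - 837
81k = 162
k = 162/81 = 2
A = 5×2 = 10, B = 2×2 = 4
= A = 10, B = 4

A = 10, B = 4


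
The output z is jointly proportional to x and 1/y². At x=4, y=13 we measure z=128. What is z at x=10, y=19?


z = k·x/y²
Solve for k using the known point: k = z·y²/x = 128×169/4 = 21632/4 = 5408.0000
Now evaluate at x=10, y=19:
z = k × 10 / 361 = (21632 × 10) / (4 × 361) = 216320/1444
≈ 149.8061

149.8061


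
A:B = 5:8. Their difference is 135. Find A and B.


Let A = 5k, B = 8k.
8k - 5k = 135
3k = 135 → k = 135/3 = 45
A = 5×45 = 225, B = 8×45 = 360
= A = 225, B = 360

A = 225, B = 360


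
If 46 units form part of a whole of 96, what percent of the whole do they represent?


Percentage = (part / whole) × 100
= (46 / 96) × 100
≈ 47.92%

47.92%


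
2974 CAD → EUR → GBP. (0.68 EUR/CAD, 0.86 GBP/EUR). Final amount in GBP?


Step 1: 2974 CAD × 0.68 = 2022.32 EUR
Step 2: 2022.32 EUR × 0.86 = 1739.20 GBP
Implied rate CAD→GBP = 0.68 × 0.86 = 0.5848
= 1739.20 GBP

1739.20 GBP


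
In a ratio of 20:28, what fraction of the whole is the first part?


Total parts = 20 + 28 = 48
First part: 20/48 = 5/12
= 5/12

5/12


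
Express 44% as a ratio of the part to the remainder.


44% means 44 parts out of 100; remainder = 56
Part : remainder = 44:56
GCD = 4
= 11:14

11:14


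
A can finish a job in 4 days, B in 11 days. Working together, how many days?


Rate of A = 1/4 per day
Rate of B = 1/11 per day
Combined rate = 1/4 + 1/11 = 15/44 ≈ 0.3409 per day
Days = 1 / combined rate = 44/15
≈ 2.93 days

2.93 days


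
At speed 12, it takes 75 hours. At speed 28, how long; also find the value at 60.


Inverse proportion: x × y = constant
k = 12 × 75 = 900
At x=28: k/28 = 32.14
At x=60: k/60 = 15.00
= 32.14 and 15.00

32.14 and 15.00


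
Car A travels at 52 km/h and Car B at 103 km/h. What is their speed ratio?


Ratio = 52:103
GCD = 1
Simplified = 52:103
Time ratio (same distance) = 103:52
Speed ratio = 52:103

52:103


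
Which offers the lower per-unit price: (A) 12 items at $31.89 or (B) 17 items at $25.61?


Deal A: $31.89/12 = $2.6575/unit
Deal B: $25.61/17 = $1.5065/unit
B is cheaper per unit
= Deal B

Deal B


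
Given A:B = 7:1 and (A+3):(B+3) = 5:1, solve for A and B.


Let A = 7k, B = 1k.
(7k + 3) / (1k + 3) = 5/1
Cross-multiply: 1(7k + 3) = 5(1k + 3)
7k + 3 = 5k + 15
7k - 5k = 15 - 3
2k = 12
k = 12/2 = 6
A = 7×6 = 42, B = 1×6 = 6
= A = 42, B = 6

A = 42, B = 6


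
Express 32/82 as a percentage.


Percentage = (part / whole) × 100
= (32 / 82) × 100
≈ 39.02%

39.02%


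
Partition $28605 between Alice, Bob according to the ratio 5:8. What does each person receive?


Total parts = 5 + 8 = 13
Alice: 28605 × 5/13 = 11001.92
Bob: 28605 × 8/13 = 17603.08
= Alice: $11001.92, Bob: $17603.08

Alice: $11001.92, Bob: $17603.08


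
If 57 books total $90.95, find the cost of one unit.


Unit rate = total / quantity
= 90.95 / 57
= $1.60 per unit

$1.60 per unit


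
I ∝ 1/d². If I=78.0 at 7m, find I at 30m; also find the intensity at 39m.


I₁d₁² = I₂d₂²
I at 30m = 78.0 × (7/30)² = 78.0 × 49/900 = 3822/900 ≈ 4.2467
I at 39m = 78.0 × (7/39)² = 78.0 × 49/1521 = 3822/1521 ≈ 2.5128
= 4.2467 and 2.5128

4.2467 and 2.5128


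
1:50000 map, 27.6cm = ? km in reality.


Real distance = map distance × scale
= 27.6cm × 50000
= 1380000 cm = 13800.0 m
= 13.800 km

13.800 km


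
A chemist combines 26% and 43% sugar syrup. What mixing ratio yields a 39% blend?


Let x parts of 26% mix with y parts of 43%.
26x + 43y = 39(x + y)
26x + 43y = 39x + 39y
x(26 - 39) = y(39 - 43)
x/y = (43 - 39)/(39 - 26) = 4/13
Simplify: 4:13
= 4:13

4:13


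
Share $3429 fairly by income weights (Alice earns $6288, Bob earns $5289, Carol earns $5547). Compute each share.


Total income = 6288 + 5289 + 5547 = $17124
Alice: $3429 × 6288/17124 = $1259.14
Bob: $3429 × 5289/17124 = $1059.10
Carol: $3429 × 5547/17124 = $1110.76
= Alice: $1259.14, Bob: $1059.10, Carol: $1110.76

Alice: $1259.14, Bob: $1059.10, Carol: $1110.76


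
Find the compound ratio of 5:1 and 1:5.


Compound ratio = (5×1) : (1×5)
= 5:5
GCD = 5
= 1:1

1:1


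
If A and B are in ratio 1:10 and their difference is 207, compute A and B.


Let A = 1k, B = 10k.
10k - 1k = 207
9k = 207 → k = 207/9 = 23
A = 1×23 = 23, B = 10×23 = 230
= A = 23, B = 230

A = 23, B = 230


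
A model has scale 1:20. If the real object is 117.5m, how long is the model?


Model size = real / scale
= 117.5 / 20
= 5.8750 m

5.8750 m


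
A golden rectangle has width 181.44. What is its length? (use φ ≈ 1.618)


φ = (1 + √5) / 2 ≈ 1.618
Length = width × φ = 181.44 × 1.618 = 293.56992
≈ 293.57

293.57


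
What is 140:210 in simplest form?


GCD(140, 210) = 70
140/70 : 210/70
= 2:3

2:3


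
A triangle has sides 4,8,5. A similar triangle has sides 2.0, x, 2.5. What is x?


Scale factor = 2.0/4 = 0.5
Missing side = 8 × 0.5
= 4.0

4.0


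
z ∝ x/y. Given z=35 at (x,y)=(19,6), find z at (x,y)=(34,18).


z = k·x/y
Solve for k using the known point: k = z·y/x = 35×6/19 = 210/19 ≈ 11.0526
Now evaluate at x=34, y=18:
z = k × 34 / 18 = (210 × 34) / (19 × 18) = 7140/342
≈ 20.8772

20.8772


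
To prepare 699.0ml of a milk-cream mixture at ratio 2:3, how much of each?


Total parts = 2 + 3 = 5
milk: 699.0 × 2/5 = 279.6ml
cream: 699.0 × 3/5 = 419.4ml
= 279.6ml and 419.4ml

279.6ml and 419.4ml


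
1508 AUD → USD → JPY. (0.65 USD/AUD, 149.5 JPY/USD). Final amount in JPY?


Step 1: 1508 AUD × 0.65 = 980.20 USD
Step 2: 980.20 USD × 149.5 = 146539.90 JPY
Implied rate AUD→JPY = 0.65 × 149.5 = 97.1750
= 146539.90 JPY

146539.90 JPY


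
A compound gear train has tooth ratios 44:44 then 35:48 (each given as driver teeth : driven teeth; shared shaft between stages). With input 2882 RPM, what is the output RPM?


Stage 1: RPM_B = RPM_A × t_A/t_B = 2882 × 44/44 = 126808/44 = 2882.00
B and C share a shaft → RPM_C = RPM_B
Stage 2: RPM_D = RPM_C × t_C/t_D = RPM_A × (t_A×t_C)/(t_B×t_D)
Overall ratio = (44×35)/(44×48) = 1540/2112
RPM_D = 2882 × 1540/2112 = 4438280/2112
≈ 2101.46 RPM

2101.46 RPM


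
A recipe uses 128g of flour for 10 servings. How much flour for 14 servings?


Direct proportion: y/x = constant
k = 128/10 = 12.8000
y₂ = k × 14 = 128 × 14 / 10 = 1792/10
= 179.20

179.20


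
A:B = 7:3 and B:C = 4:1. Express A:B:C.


Match B: multiply A:B by 4 → 28:12
Multiply B:C by 3 → 12:3
Combined: 28:12:3
GCD = 1
= 28:12:3

28:12:3


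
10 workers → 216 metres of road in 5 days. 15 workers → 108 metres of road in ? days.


Days ∝ work / workers, so d₂ = d₁ × (m₁/m₂) × (w₂/w₁)
Workers factor (inverse): 10/15 ≈ 0.6667
Work factor (direct): 108/216 = 0.5000
d₂ = 5 × 10/15 × 108/216 = (5 × 10 × 108) / (15 × 216) = 5400/3240
≈ 1.67 days

1.67 days


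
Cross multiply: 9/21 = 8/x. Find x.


Cross multiply: 9 × x = 21 × 8
9x = 168
x = 168 / 9
= 18.67

18.67


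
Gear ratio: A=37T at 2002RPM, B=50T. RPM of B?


Gear ratio = 37:50 = 37:50
RPM_B = RPM_A × (teeth_A / teeth_B)
= 2002 × (37/50)
= 1481.5 RPM

1481.5 RPM


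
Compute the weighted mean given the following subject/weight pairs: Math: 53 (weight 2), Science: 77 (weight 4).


Numerator = 53×2 + 77×4
= 106 + 308
= 414
Total weight = 6
Weighted avg = 414/6
= 69.00

69.00


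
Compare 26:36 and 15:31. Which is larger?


26/36 = 0.7222
15/31 = 0.4839
0.7222 > 0.4839, so 26:36 is greater
= 26:36

26:36


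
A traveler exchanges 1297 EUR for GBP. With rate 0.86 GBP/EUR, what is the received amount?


Amount × rate = 1297 × 0.86
= 1115.42 GBP

1115.42 GBP


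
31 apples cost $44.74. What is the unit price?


Unit rate = total / quantity
= 44.74 / 31
= $1.44 per unit

$1.44 per unit


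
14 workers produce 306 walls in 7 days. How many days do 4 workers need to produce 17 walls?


Days ∝ work / workers, so d₂ = d₁ × (m₁/m₂) × (w₂/w₁)
Workers factor (inverse): 14/4 = 3.5000
Work factor (direct): 17/306 ≈ 0.0556
d₂ = 7 × 14/4 × 17/306 = (7 × 14 × 17) / (4 × 306) = 1666/1224
≈ 1.36 days

1.36 days


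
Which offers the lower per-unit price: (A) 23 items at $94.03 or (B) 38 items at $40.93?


Deal A: $94.03/23 = $4.0883/unit
Deal B: $40.93/38 = $1.0771/unit
B is cheaper per unit
= Deal B

Deal B


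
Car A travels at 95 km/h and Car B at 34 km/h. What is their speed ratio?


Ratio = 95:34
GCD = 1
Simplified = 95:34
Time ratio (same distance) = 34:95
Speed ratio = 95:34

95:34


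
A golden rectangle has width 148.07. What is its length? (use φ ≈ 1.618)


φ = (1 + √5) / 2 ≈ 1.618
Length = width × φ = 148.07 × 1.618 = 239.57726
≈ 239.58

239.58


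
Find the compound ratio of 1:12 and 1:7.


Compound ratio = (1×1) : (12×7)
= 1:84
GCD = 1
= 1:84

1:84


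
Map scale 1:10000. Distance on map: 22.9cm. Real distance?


Real distance = map distance × scale
= 22.9cm × 10000
= 229000 cm = 2290.0 m
= 2.290 km

2.290 km


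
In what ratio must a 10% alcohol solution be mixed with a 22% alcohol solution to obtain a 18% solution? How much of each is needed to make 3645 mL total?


Let x parts of 10% mix with y parts of 22%.
10x + 22y = 18(x + y)
10x + 22y = 18x + 18y
x(10 - 18) = y(18 - 22)
x/y = (22 - 18)/(18 - 10) = 4/8
Simplify: 1:2
Total parts = 3; one part = 3645/3 = 1215.00 mL
10% solution: 1×1215.00 = 1215.00 mL
22% solution: 2×1215.00 = 2430.00 mL
= ratio 1:2; 1215.00 mL and 2430.00 mL

ratio 1:2; 1215.00 mL and 2430.00 mL


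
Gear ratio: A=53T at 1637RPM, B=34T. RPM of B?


Gear ratio = 53:34 = 53:34
RPM_B = RPM_A × (teeth_A / teeth_B)
= 1637 × (53/34)
= 2551.8 RPM

2551.8 RPM


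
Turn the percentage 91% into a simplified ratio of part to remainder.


91% means 91 parts out of 100; remainder = 9
Part : remainder = 91:9
GCD = 1
= 91:9

91:9


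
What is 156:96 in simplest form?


GCD(156, 96) = 12
156/12 : 96/12
= 13:8

13:8


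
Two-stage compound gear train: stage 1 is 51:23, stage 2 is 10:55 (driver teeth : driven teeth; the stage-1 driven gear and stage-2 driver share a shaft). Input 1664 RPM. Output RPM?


Stage 1: RPM_B = RPM_A × t_A/t_B = 1664 × 51/23 = 84864/23 ≈ 3689.74
B and C share a shaft → RPM_C = RPM_B
Stage 2: RPM_D = RPM_C × t_C/t_D = RPM_A × (t_A×t_C)/(t_B×t_D)
Overall ratio = (51×10)/(23×55) = 510/1265
RPM_D = 1664 × 510/1265 = 848640/1265
≈ 670.86 RPM

670.86 RPM


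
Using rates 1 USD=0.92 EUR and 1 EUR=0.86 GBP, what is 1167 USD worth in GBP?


Step 1: 1167 USD × 0.92 = 1073.64 EUR
Step 2: 1073.64 EUR × 0.86 = 923.33 GBP
Implied rate USD→GBP = 0.92 × 0.86 = 0.7912
= 923.33 GBP

923.33 GBP


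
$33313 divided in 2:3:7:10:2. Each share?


Total parts = 2 + 3 + 7 + 10 + 2 = 24
Part 1: 33313 × 2/24 = 2776.08
Part 2: 33313 × 3/24 = 4164.13
Part 3: 33313 × 7/24 = 9716.29
Part 4: 33313 × 10/24 = 13880.42
Part 5: 33313 × 2/24 = 2776.08
= Part 1: $2776.08, Part 2: $4164.13, Part 3: $9716.29, Part 4: $13880.42, Part 5: $2776.08

Part 1: $2776.08, Part 2: $4164.13, Part 3: $9716.29, Part 4: $13880.42, Part 5: $2776.08


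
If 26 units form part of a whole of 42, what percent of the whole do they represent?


Percentage = (part / whole) × 100
= (26 / 42) × 100
≈ 61.90%

61.90%


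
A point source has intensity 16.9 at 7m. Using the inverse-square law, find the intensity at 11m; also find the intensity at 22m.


I₁d₁² = I₂d₂²
I at 11m = 16.9 × (7/11)² = 16.9 × 49/121 = 828.1/121 ≈ 6.8438
I at 22m = 16.9 × (7/22)² = 16.9 × 49/484 = 828.1/484 ≈ 1.7110
= 6.8438 and 1.7110

6.8438 and 1.7110


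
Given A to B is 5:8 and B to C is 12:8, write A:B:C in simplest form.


Match B: multiply A:B by 12 → 60:96
Multiply B:C by 8 → 96:64
Combined: 60:96:64
GCD = 4
= 15:24:16

15:24:16


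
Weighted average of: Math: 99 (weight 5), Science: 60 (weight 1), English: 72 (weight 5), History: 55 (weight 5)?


Numerator = 99×5 + 60×1 + 72×5 + 55×5
= 495 + 60 + 360 + 275
= 1190
Total weight = 16
Weighted avg = 1190/16
= 74.38

74.38


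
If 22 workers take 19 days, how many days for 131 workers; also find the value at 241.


Inverse proportion: x × y = constant
k = 22 × 19 = 418
At x=131: k/131 = 3.19
At x=241: k/241 = 1.73
= 3.19 and 1.73

3.19 and 1.73


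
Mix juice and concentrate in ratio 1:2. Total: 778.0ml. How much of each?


Total parts = 1 + 2 = 3
juice: 778.0 × 1/3 = 259.3ml
concentrate: 778.0 × 2/3 = 518.7ml
= 259.3ml and 518.7ml

259.3ml and 518.7ml


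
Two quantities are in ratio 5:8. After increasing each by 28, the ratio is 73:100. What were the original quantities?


Let A = 5k, B = 8k.
(5k + 28) / (8k + 28) = 73/100
Cross-multiply: 100(5k + 28) = 73(8k + 28)
500k + 2800 = 584k + 2044
500k - 584k = 2044 - 2800
-84k = -756
k = -756/-84 = 9
A = 5×9 = 45, B = 8×9 = 72
= A = 45, B = 72

A = 45, B = 72


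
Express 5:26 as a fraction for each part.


Total parts = 5 + 26 = 31
First part: 5/31 = 5/31
Second part: 26/31 = 26/31
= 5/31 and 26/31

5/31 and 26/31


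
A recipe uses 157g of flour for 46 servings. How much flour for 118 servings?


Direct proportion: y/x = constant
k = 157/46 ≈ 3.4130
y₂ = k × 118 = 157 × 118 / 46 = 18526/46
≈ 402.74

402.74


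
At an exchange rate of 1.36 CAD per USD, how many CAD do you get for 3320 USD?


Amount × rate = 3320 × 1.36
= 4515.20 CAD

4515.20 CAD


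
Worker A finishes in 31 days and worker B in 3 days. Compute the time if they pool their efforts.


Rate of A = 1/31 per day
Rate of B = 1/3 per day
Combined rate = 1/31 + 1/3 = 34/93 ≈ 0.3656 per day
Days = 1 / combined rate = 93/34
≈ 2.74 days

2.74 days


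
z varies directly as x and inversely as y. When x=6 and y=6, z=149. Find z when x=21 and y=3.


z = k·x/y
Solve for k using the known point: k = z·y/x = 149×6/6 = 894/6 = 149.0000
Now evaluate at x=21, y=3:
z = k × 21 / 3 = (894 × 21) / (6 × 3) = 18774/18
= 1043.0000

1043.0000


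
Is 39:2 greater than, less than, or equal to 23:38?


39/2 = 19.5000
23/38 = 0.6053
19.5000 > 0.6053, so 39:2 is greater
= greater than

greater than


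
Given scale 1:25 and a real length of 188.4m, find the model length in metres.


Model size = real / scale
= 188.4 / 25
= 7.5360 m

7.5360 m


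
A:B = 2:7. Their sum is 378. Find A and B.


Let A = 2k, B = 7k.
2k + 7k = 378
9k = 378 → k = 378/9 = 42
A = 2×42 = 84, B = 7×42 = 294
= A = 84, B = 294

A = 84, B = 294


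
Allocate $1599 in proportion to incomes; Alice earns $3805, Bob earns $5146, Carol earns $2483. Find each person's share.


Total income = 3805 + 5146 + 2483 = $11434
Alice: $1599 × 3805/11434 = $532.11
Bob: $1599 × 5146/11434 = $719.65
Carol: $1599 × 2483/11434 = $347.24
= Alice: $532.11, Bob: $719.65, Carol: $347.24

Alice: $532.11, Bob: $719.65, Carol: $347.24


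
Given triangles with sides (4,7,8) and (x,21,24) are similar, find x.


Scale factor = 21/7 = 3
Missing side = 4 × 3
= 12.0

12.0


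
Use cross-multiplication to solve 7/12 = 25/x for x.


Cross multiply: 7 × x = 12 × 25
7x = 300
x = 300 / 7
= 42.86

42.86


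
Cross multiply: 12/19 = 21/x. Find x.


Cross multiply: 12 × x = 19 × 21
12x = 399
x = 399 / 12
= 33.25

33.25


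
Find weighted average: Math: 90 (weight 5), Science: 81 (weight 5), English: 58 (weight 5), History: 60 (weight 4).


Numerator = 90×5 + 81×5 + 58×5 + 60×4
= 450 + 405 + 290 + 240
= 1385
Total weight = 19
Weighted avg = 1385/19
= 72.89

72.89


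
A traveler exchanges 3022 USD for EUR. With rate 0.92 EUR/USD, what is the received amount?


Amount × rate = 3022 × 0.92
= 2780.24 EUR

2780.24 EUR


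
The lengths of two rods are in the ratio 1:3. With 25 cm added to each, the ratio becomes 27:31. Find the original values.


Let A = 1k, B = 3k.
(1k + 25) / (3k + 25) = 27/31
Cross-multiply: 31(1k + 25) = 27(3k + 25)
31k + 775 = 81k + 675
31k - 81k = 675 - 775
-50k = -100
k = -100/-50 = 2
A = 1×2 = 2, B = 3×2 = 6
= A = 2, B = 6

A = 2, B = 6


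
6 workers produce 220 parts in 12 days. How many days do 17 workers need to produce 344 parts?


Days ∝ work / workers, so d₂ = d₁ × (m₁/m₂) × (w₂/w₁)
Workers factor (inverse): 6/17 ≈ 0.3529
Work factor (direct): 344/220 ≈ 1.5636
d₂ = 12 × 6/17 × 344/220 = (12 × 6 × 344) / (17 × 220) = 24768/3740
≈ 6.62 days

6.62 days


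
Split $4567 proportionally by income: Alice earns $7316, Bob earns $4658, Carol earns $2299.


Total income = 7316 + 4658 + 2299 = $14273
Alice: $4567 × 7316/14273 = $2340.94
Bob: $4567 × 4658/14273 = $1490.44
Carol: $4567 × 2299/14273 = $735.62
= Alice: $2340.94, Bob: $1490.44, Carol: $735.62

Alice: $2340.94, Bob: $1490.44, Carol: $735.62


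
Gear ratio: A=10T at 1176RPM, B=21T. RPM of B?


Gear ratio = 10:21 = 10:21
RPM_B = RPM_A × (teeth_A / teeth_B)
= 1176 × (10/21)
= 560.0 RPM

560.0 RPM


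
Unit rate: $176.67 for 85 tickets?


Unit rate = total / quantity
= 176.67 / 85
= $2.08 per unit

$2.08 per unit


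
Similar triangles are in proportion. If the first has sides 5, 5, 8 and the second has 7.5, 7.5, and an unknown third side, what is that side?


Scale factor = 7.5/5 = 1.5
Missing side = 8 × 1.5
= 12.0

12.0


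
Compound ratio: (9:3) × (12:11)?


Compound ratio = (9×12) : (3×11)
= 108:33
GCD = 3
= 36:11

36:11


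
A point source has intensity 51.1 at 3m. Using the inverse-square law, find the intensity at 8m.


I₁d₁² = I₂d₂²
I₂ = I₁ × (d₁/d₂)²
= 51.1 × (3/8)²
= 51.1 × 9/64
= 459.9/64
≈ 7.1859

7.1859


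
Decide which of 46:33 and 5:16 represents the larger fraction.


46/33 = 1.3939
5/16 = 0.3125
1.3939 > 0.3125, so 46:33 is greater
= 46:33

46:33


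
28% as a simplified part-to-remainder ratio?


28% means 28 parts out of 100; remainder = 72
Part : remainder = 28:72
GCD = 4
= 7:18

7:18


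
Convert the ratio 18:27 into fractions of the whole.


Total parts = 18 + 27 = 45
First part: 18/45 = 2/5
Second part: 27/45 = 3/5
= 2/5 and 3/5

2/5 and 3/5


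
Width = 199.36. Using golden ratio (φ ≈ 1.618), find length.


φ = (1 + √5) / 2 ≈ 1.618
Length = width × φ = 199.36 × 1.618 = 322.56448
≈ 322.56

322.56


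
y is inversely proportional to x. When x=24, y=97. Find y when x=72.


Inverse proportion: x × y = constant
k = 24 × 97 = 2328
y₂ = k / 72 = 2328 / 72
= 32.33

32.33


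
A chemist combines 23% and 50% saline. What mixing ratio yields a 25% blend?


Let x parts of 23% mix with y parts of 50%.
23x + 50y = 25(x + y)
23x + 50y = 25x + 25y
x(23 - 25) = y(25 - 50)
x/y = (50 - 25)/(25 - 23) = 25/2
Simplify: 25:2
= 25:2

25:2


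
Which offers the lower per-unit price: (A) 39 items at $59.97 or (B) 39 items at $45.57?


Deal A: $59.97/39 = $1.5377/unit
Deal B: $45.57/39 = $1.1685/unit
B is cheaper per unit
= Deal B

Deal B


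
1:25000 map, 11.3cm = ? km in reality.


Real distance = map distance × scale
= 11.3cm × 25000
= 282500 cm = 2825.0 m
= 2.825 km

2.825 km


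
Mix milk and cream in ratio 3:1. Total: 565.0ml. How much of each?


Total parts = 3 + 1 = 4
milk: 565.0 × 3/4 = 423.8ml
cream: 565.0 × 1/4 = 141.3ml
= 423.8ml and 141.3ml

423.8ml and 141.3ml


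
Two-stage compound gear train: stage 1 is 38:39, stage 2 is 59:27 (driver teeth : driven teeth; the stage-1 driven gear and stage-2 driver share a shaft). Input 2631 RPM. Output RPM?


Stage 1: RPM_B = RPM_A × t_A/t_B = 2631 × 38/39 = 99978/39 ≈ 2563.54
B and C share a shaft → RPM_C = RPM_B
Stage 2: RPM_D = RPM_C × t_C/t_D = RPM_A × (t_A×t_C)/(t_B×t_D)
Overall ratio = (38×59)/(39×27) = 2242/1053
RPM_D = 2631 × 2242/1053 = 5898702/1053
≈ 5601.81 RPM

5601.81 RPM


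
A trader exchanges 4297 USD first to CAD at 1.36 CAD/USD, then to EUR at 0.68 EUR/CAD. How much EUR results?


Step 1: 4297 USD × 1.36 = 5843.92 CAD
Step 2: 5843.92 CAD × 0.68 = 3973.87 EUR
Implied rate USD→EUR = 1.36 × 0.68 = 0.9248
= 3973.87 EUR

3973.87 EUR


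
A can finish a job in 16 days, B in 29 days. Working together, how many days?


Rate of A = 1/16 per day
Rate of B = 1/29 per day
Combined rate = 1/16 + 1/29 = 45/464 ≈ 0.0970 per day
Days = 1 / combined rate = 464/45
≈ 10.31 days

10.31 days


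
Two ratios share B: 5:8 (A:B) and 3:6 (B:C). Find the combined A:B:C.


Match B: multiply A:B by 3 → 15:24
Multiply B:C by 8 → 24:48
Combined: 15:24:48
GCD = 3
= 5:8:16

5:8:16


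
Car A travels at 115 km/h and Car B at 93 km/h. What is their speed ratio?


Ratio = 115:93
GCD = 1
Simplified = 115:93
Time ratio (same distance) = 93:115
Speed ratio = 115:93

115:93


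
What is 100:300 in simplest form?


GCD(100, 300) = 100
100/100 : 300/100
= 1:3

1:3


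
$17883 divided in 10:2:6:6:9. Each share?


Total parts = 10 + 2 + 6 + 6 + 9 = 33
Part 1: 17883 × 10/33 = 5419.09
Part 2: 17883 × 2/33 = 1083.82
Part 3: 17883 × 6/33 = 3251.45
Part 4: 17883 × 6/33 = 3251.45
Part 5: 17883 × 9/33 = 4877.18
= Part 1: $5419.09, Part 2: $1083.82, Part 3: $3251.45, Part 4: $3251.45, Part 5: $4877.18

Part 1: $5419.09, Part 2: $1083.82, Part 3: $3251.45, Part 4: $3251.45, Part 5: $4877.18


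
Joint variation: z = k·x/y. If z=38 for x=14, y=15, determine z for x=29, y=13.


z = k·x/y
Solve for k using the known point: k = z·y/x = 38×15/14 = 570/14 ≈ 40.7143
Now evaluate at x=29, y=13:
z = k × 29 / 13 = (570 × 29) / (14 × 13) = 16530/182
≈ 90.8242

90.8242


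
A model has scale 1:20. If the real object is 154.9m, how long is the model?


Model size = real / scale
= 154.9 / 20
= 7.7450 m

7.7450 m


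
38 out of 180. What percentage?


Percentage = (part / whole) × 100
= (38 / 180) × 100
≈ 21.11%

21.11%


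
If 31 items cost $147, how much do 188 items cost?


Direct proportion: y/x = constant
k = 147/31 ≈ 4.7419
y₂ = k × 188 = 147 × 188 / 31 = 27636/31
≈ 891.48

891.48


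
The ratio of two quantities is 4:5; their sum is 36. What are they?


Let A = 4k, B = 5k.
4k + 5k = 36
9k = 36 → k = 36/9 = 4
A = 4×4 = 16, B = 5×4 = 20
= A = 16, B = 20

A = 16, B = 20


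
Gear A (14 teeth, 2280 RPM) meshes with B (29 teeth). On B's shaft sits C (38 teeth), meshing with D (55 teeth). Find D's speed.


Stage 1: RPM_B = RPM_A × t_A/t_B = 2280 × 14/29 = 31920/29 ≈ 1100.69
B and C share a shaft → RPM_C = RPM_B
Stage 2: RPM_D = RPM_C × t_C/t_D = RPM_A × (t_A×t_C)/(t_B×t_D)
Overall ratio = (14×38)/(29×55) = 532/1595
RPM_D = 2280 × 532/1595 = 1212960/1595
≈ 760.48 RPM

760.48 RPM


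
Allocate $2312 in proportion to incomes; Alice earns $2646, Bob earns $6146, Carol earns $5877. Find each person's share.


Total income = 2646 + 6146 + 5877 = $14669
Alice: $2312 × 2646/14669 = $417.04
Bob: $2312 × 6146/14669 = $968.68
Carol: $2312 × 5877/14669 = $926.28
= Alice: $417.04, Bob: $968.68, Carol: $926.28

Alice: $417.04, Bob: $968.68, Carol: $926.28


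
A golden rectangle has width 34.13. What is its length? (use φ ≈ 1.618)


φ = (1 + √5) / 2 ≈ 1.618
Length = width × φ = 34.13 × 1.618 = 55.22234
≈ 55.22

55.22


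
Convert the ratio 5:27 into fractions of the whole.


Total parts = 5 + 27 = 32
First part: 5/32 = 5/32
Second part: 27/32 = 27/32
= 5/32 and 27/32

5/32 and 27/32


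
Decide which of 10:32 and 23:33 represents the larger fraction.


10/32 = 0.3125
23/33 = 0.6970
0.3125 < 0.6970, so 10:32 is less
= 23:33

23:33


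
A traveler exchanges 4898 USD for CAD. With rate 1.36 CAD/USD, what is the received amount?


Amount × rate = 4898 × 1.36
= 6661.28 CAD

6661.28 CAD


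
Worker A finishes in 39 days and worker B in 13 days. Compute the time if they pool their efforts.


Rate of A = 1/39 per day
Rate of B = 1/13 per day
Combined rate = 1/39 + 1/13 = 52/507 ≈ 0.1026 per day
Days = 1 / combined rate = 507/52
= 9.75 days

9.75 days


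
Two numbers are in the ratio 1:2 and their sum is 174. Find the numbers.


Let A = 1k, B = 2k.
1k + 2k = 174
3k = 174 → k = 174/3 = 58
A = 1×58 = 58, B = 2×58 = 116
= A = 58, B = 116

A = 58, B = 116


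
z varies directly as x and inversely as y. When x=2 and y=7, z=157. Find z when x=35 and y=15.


z = k·x/y
Solve for k using the known point: k = z·y/x = 157×7/2 = 1099/2 = 549.5000
Now evaluate at x=35, y=15:
z = k × 35 / 15 = (1099 × 35) / (2 × 15) = 38465/30
≈ 1282.1667

1282.1667


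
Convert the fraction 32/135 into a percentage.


Percentage = (part / whole) × 100
= (32 / 135) × 100
≈ 23.70%

23.70%


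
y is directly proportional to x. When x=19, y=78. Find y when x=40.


Direct proportion: y/x = constant
k = 78/19 ≈ 4.1053
y₂ = k × 40 = 78 × 40 / 19 = 3120/19
≈ 164.21

164.21


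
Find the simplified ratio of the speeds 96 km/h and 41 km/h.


Ratio = 96:41
GCD = 1
Simplified = 96:41
Time ratio (same distance) = 41:96
Speed ratio = 96:41

96:41


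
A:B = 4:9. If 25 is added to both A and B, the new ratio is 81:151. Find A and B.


Let A = 4k, B = 9k.
(4k + 25) / (9k + 25) = 81/151
Cross-multiply: 151(4k + 25) = 81(9k + 25)
604k + 3775 = 729k + 2025
604k - 729k = 2025 - 3775
-125k = -1750
k = -1750/-125 = 14
A = 4×14 = 56, B = 9×14 = 126
= A = 56, B = 126

A = 56, B = 126


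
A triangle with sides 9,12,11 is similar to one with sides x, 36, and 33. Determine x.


Scale factor = 36/12 = 3
Missing side = 9 × 3
= 27.0

27.0


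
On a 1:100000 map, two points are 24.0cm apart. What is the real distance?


Real distance = map distance × scale
= 24.0cm × 100000
= 2400000 cm = 24000.0 m
= 24.000 km

24.000 km


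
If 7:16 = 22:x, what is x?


Cross multiply: 7 × x = 16 × 22
7x = 352
x = 352 / 7
= 50.29

50.29


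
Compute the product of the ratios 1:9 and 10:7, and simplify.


Compound ratio = (1×10) : (9×7)
= 10:63
GCD = 1
= 10:63

10:63


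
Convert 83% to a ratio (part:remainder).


83% means 83 parts out of 100; remainder = 17
Part : remainder = 83:17
GCD = 1
= 83:17

83:17


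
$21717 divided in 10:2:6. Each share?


Total parts = 10 + 2 + 6 = 18
Part 1: 21717 × 10/18 = 12065.00
Part 2: 21717 × 2/18 = 2413.00
Part 3: 21717 × 6/18 = 7239.00
= Part 1: $12065.00, Part 2: $2413.00, Part 3: $7239.00

Part 1: $12065.00, Part 2: $2413.00, Part 3: $7239.00


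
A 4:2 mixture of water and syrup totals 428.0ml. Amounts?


Total parts = 4 + 2 = 6
water: 428.0 × 4/6 = 285.3ml
syrup: 428.0 × 2/6 = 142.7ml
= 285.3ml and 142.7ml

285.3ml and 142.7ml


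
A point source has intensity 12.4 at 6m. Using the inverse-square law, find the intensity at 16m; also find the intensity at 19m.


I₁d₁² = I₂d₂²
I at 16m = 12.4 × (6/16)² = 12.4 × 36/256 = 446.4/256 ≈ 1.7438
I at 19m = 12.4 × (6/19)² = 12.4 × 36/361 = 446.4/361 ≈ 1.2366
= 1.7438 and 1.2366

1.7438 and 1.2366


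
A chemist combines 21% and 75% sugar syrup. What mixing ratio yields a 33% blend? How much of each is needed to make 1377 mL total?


Let x parts of 21% mix with y parts of 75%.
21x + 75y = 33(x + y)
21x + 75y = 33x + 33y
x(21 - 33) = y(33 - 75)
x/y = (75 - 33)/(33 - 21) = 42/12
Simplify: 7:2
Total parts = 9; one part = 1377/9 = 153.00 mL
21% solution: 7×153.00 = 1071.00 mL
75% solution: 2×153.00 = 306.00 mL
= ratio 7:2; 1071.00 mL and 306.00 mL

ratio 7:2; 1071.00 mL and 306.00 mL


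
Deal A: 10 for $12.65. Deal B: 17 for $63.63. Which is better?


Deal A: $12.65/10 = $1.2650/unit
Deal B: $63.63/17 = $3.7429/unit
A is cheaper per unit
= Deal A

Deal A


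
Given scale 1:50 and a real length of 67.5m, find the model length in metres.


Model size = real / scale
= 67.5 / 50
= 1.3500 m

1.3500 m


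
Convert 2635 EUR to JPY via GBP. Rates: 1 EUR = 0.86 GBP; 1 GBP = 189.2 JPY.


Step 1: 2635 EUR × 0.86 = 2266.10 GBP
Step 2: 2266.10 GBP × 189.2 = 428746.12 JPY
Implied rate EUR→JPY = 0.86 × 189.2 = 162.7120
= 428746.12 JPY

428746.12 JPY


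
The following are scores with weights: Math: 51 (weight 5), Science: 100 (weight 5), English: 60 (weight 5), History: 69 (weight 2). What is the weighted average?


Numerator = 51×5 + 100×5 + 60×5 + 69×2
= 255 + 500 + 300 + 138
= 1193
Total weight = 17
Weighted avg = 1193/17
= 70.18

70.18


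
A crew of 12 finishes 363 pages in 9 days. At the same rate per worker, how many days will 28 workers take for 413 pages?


Days ∝ work / workers, so d₂ = d₁ × (m₁/m₂) × (w₂/w₁)
Workers factor (inverse): 12/28 ≈ 0.4286
Work factor (direct): 413/363 ≈ 1.1377
d₂ = 9 × 12/28 × 413/363 = (9 × 12 × 413) / (28 × 363) = 44604/10164
≈ 4.39 days

4.39 days


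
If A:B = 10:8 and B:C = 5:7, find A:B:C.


Match B: multiply A:B by 5 → 50:40
Multiply B:C by 8 → 40:56
Combined: 50:40:56
GCD = 2
= 25:20:28

25:20:28


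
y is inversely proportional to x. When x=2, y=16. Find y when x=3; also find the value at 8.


Inverse proportion: x × y = constant
k = 2 × 16 = 32
At x=3: k/3 = 10.67
At x=8: k/8 = 4.00
= 10.67 and 4.00

10.67 and 4.00


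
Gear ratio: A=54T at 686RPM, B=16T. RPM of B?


Gear ratio = 54:16 = 27:8
RPM_B = RPM_A × (teeth_A / teeth_B)
= 686 × (54/16)
= 2315.3 RPM

2315.3 RPM


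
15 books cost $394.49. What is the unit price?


Unit rate = total / quantity
= 394.49 / 15
= $26.30 per unit

$26.30 per unit


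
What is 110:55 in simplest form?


GCD(110, 55) = 55
110/55 : 55/55
= 2:1

2:1


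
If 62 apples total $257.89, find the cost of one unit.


Unit rate = total / quantity
= 257.89 / 62
= $4.16 per unit

$4.16 per unit


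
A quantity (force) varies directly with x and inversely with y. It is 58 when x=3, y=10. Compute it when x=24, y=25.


z = k·x/y
Solve for k using the known point: k = z·y/x = 58×10/3 = 580/3 ≈ 193.3333
Now evaluate at x=24, y=25:
z = k × 24 / 25 = (580 × 24) / (3 × 25) = 13920/75
= 185.6000

185.6000


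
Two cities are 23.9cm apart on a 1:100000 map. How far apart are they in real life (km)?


Real distance = map distance × scale
= 23.9cm × 100000
= 2390000 cm = 23900.0 m
= 23.900 km

23.900 km


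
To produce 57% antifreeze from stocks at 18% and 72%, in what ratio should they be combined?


Let x parts of 18% mix with y parts of 72%.
18x + 72y = 57(x + y)
18x + 72y = 57x + 57y
x(18 - 57) = y(57 - 72)
x/y = (72 - 57)/(57 - 18) = 15/39
Simplify: 5:13
= 5:13

5:13


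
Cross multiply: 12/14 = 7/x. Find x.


Cross multiply: 12 × x = 14 × 7
12x = 98
x = 98 / 12
= 8.17

8.17


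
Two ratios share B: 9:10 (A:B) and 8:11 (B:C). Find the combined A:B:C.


Match B: multiply A:B by 8 → 72:80
Multiply B:C by 10 → 80:110
Combined: 72:80:110
GCD = 2
= 36:40:55

36:40:55


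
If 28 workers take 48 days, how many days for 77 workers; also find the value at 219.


Inverse proportion: x × y = constant
k = 28 × 48 = 1344
At x=77: k/77 = 17.45
At x=219: k/219 = 6.14
= 17.45 and 6.14

17.45 and 6.14


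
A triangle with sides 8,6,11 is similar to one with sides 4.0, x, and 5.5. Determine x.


Scale factor = 4.0/8 = 0.5
Missing side = 6 × 0.5
= 3.0

3.0


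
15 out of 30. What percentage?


Percentage = (part / whole) × 100
= (15 / 30) × 100
= 50.00%

50.00%


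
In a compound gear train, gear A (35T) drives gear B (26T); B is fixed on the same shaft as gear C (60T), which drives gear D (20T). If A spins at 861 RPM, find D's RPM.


Stage 1: RPM_B = RPM_A × t_A/t_B = 861 × 35/26 = 30135/26 ≈ 1159.04
B and C share a shaft → RPM_C = RPM_B
Stage 2: RPM_D = RPM_C × t_C/t_D = RPM_A × (t_A×t_C)/(t_B×t_D)
Overall ratio = (35×60)/(26×20) = 2100/520
RPM_D = 861 × 2100/520 = 1808100/520
≈ 3477.12 RPM

3477.12 RPM


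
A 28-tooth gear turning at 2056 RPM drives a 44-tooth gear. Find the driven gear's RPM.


Gear ratio = 28:44 = 7:11
RPM_B = RPM_A × (teeth_A / teeth_B)
= 2056 × (28/44)
= 1308.4 RPM

1308.4 RPM


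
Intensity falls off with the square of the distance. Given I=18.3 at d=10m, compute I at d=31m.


I₁d₁² = I₂d₂²
I₂ = I₁ × (d₁/d₂)²
= 18.3 × (10/31)²
= 18.3 × 100/961
= 1830/961
≈ 1.9043

1.9043


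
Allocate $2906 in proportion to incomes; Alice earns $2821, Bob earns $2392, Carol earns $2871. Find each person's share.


Total income = 2821 + 2392 + 2871 = $8084
Alice: $2906 × 2821/8084 = $1014.08
Bob: $2906 × 2392/8084 = $859.87
Carol: $2906 × 2871/8084 = $1032.05
= Alice: $1014.08, Bob: $859.87, Carol: $1032.05

Alice: $1014.08, Bob: $859.87, Carol: $1032.05


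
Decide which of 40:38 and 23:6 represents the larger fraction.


40/38 = 1.0526
23/6 = 3.8333
1.0526 < 3.8333, so 40:38 is less
= 23:6

23:6


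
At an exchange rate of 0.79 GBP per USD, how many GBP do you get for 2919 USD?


Amount × rate = 2919 × 0.79
= 2306.01 GBP

2306.01 GBP


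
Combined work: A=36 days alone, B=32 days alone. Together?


Rate of A = 1/36 per day
Rate of B = 1/32 per day
Combined rate = 1/36 + 1/32 = 68/1152 ≈ 0.0590 per day
Days = 1 / combined rate = 1152/68
≈ 16.94 days

16.94 days


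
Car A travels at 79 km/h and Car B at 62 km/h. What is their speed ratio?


Ratio = 79:62
GCD = 1
Simplified = 79:62
Time ratio (same distance) = 62:79
Speed ratio = 79:62

79:62


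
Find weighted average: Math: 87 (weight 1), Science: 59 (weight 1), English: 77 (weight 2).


Numerator = 87×1 + 59×1 + 77×2
= 87 + 59 + 154
= 300
Total weight = 4
Weighted avg = 300/4
= 75.00

75.00


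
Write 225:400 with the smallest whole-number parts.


GCD(225, 400) = 25
225/25 : 400/25
= 9:16

9:16


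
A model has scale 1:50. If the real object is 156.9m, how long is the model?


Model size = real / scale
= 156.9 / 50
= 3.1380 m

3.1380 m


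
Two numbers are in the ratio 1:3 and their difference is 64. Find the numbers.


Let A = 1k, B = 3k.
3k - 1k = 64
2k = 64 → k = 64/2 = 32
A = 1×32 = 32, B = 3×32 = 96
= A = 32, B = 96

A = 32, B = 96


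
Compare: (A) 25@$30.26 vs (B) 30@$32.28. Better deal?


Deal A: $30.26/25 = $1.2104/unit
Deal B: $32.28/30 = $1.0760/unit
B is cheaper per unit
= Deal B

Deal B


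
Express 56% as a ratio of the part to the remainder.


56% means 56 parts out of 100; remainder = 44
Part : remainder = 56:44
GCD = 4
= 14:11

14:11


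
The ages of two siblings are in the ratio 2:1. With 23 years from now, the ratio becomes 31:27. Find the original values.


Let A = 2k, B = 1k.
(2k + 23) / (1k + 23) = 31/27
Cross-multiply: 27(2k + 23) = 31(1k + 23)
54k + 621 = 31k + 713
54k - 31k = 713 - 621
23k = 92
k = 92/23 = 4
A = 2×4 = 8, B = 1×4 = 4
= A = 8, B = 4

A = 8, B = 4


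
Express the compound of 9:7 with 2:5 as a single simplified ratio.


Compound ratio = (9×2) : (7×5)
= 18:35
GCD = 1
= 18:35

18:35
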